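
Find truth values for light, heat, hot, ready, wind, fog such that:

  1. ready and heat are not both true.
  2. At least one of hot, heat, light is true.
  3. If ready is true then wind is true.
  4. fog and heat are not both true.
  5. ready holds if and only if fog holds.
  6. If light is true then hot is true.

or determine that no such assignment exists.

light = True, heat = True, hot = True, ready = False, wind = True, fog = False

  (1) ready=F, heat=T — not both ✓
  (2) {hot, heat, light}: 3 true — at least one ✓
  (3) ready=F ⇒ wind: vacuous ✓
  (4) fog=F, heat=T — not both ✓
  (5) ready=F, fog=F — same ✓
  (6) light=T ⇒ hot: T ✓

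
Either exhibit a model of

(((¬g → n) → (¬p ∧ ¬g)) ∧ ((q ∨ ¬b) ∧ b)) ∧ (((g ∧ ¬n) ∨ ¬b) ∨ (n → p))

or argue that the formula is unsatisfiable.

g = False, n = False, p = True, b = True, q = True

  ((¬g → n) → (¬p ∧ ¬g)) ∧ ((q ∨ ¬b) ∧ b) = True
    (¬g → n) → (¬p ∧ ¬g) = True
      ¬g → n = False
        ¬g = True
      ¬p ∧ ¬g = False
        ¬p = False
        ¬g = True
    (q ∨ ¬b) ∧ b = True
      q ∨ ¬b = True
        ¬b = False
  ((g ∧ ¬n) ∨ ¬b) ∨ (n → p) = True
    (g ∧ ¬n) ∨ ¬b = False
      g ∧ ¬n = False
        ¬n = True
      ¬b = False
    n → p = True
Both conjuncts True, so the formula holds.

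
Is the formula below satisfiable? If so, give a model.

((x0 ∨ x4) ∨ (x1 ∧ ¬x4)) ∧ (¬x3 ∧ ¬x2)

x0 = True, x1 = False, x2 = False, x3 = False, x4 = True

  (x0 ∨ x4) ∨ (x1 ∧ ¬x4) = True
    x0 ∨ x4 = True
    x1 ∧ ¬x4 = False
      ¬x4 = False
  ¬x3 ∧ ¬x2 = True
    ¬x3 = True
    ¬x2 = True
Both conjuncts True, so the formula holds.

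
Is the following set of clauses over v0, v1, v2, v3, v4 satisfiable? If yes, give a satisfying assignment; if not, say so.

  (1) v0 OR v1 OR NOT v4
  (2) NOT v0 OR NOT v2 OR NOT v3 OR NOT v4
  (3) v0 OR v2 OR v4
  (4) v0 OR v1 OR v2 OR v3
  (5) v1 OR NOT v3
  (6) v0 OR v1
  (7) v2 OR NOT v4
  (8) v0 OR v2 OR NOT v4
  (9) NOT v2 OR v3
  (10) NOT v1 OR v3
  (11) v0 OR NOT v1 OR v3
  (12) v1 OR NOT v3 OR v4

v0 = False, v1 = True, v2 = True, v3 = True, v4 = False

Set v0 = False.
  then (v0 OR v1) forces v1 = True.
  then (NOT v1 OR v3) forces v3 = True.
Try v2 = False:
  (v0 OR v2 OR v4) forces v4 = True.
  clause (v2 OR NOT v4) is falsified — backtrack.
So v2 = True.
Set v4 = False.
All clauses satisfied.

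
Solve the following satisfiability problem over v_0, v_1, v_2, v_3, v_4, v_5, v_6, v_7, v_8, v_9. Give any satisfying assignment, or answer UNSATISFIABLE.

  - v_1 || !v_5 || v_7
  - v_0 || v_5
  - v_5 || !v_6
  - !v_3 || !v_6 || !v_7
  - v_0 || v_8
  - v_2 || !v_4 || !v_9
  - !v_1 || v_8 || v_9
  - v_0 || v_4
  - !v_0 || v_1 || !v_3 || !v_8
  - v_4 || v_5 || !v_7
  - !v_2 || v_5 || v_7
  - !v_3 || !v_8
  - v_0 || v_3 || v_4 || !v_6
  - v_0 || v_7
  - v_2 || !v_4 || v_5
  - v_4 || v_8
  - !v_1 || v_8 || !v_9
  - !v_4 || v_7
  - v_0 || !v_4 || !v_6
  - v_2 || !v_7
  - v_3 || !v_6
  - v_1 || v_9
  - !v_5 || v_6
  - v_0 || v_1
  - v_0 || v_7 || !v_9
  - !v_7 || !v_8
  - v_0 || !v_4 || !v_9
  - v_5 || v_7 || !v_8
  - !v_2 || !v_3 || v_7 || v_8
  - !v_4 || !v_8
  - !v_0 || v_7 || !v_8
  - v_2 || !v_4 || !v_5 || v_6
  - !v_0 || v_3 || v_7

v_0: True, v_1: False, v_2: True, v_3: False, v_4: True, v_5: False, v_6: False, v_7: True, v_8: False, v_9: True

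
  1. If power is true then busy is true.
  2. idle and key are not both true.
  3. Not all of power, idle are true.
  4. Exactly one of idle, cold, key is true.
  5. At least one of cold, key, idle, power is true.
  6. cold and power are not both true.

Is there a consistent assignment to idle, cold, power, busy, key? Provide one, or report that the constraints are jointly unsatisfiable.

idle = False, cold = False, power = False, busy = True, key = True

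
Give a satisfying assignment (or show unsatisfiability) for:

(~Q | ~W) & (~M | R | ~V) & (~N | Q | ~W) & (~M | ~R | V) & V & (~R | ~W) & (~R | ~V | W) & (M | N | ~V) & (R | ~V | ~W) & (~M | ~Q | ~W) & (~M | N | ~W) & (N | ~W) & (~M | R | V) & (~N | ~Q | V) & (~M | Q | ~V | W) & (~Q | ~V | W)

Unit clause (V) forces V = True.
Try R = True:
  (~R | ~W) forces W = False.
  clause (~R | ~V | W) is falsified — backtrack.
So R = False.
  then (~M | R | ~V) forces M = False.
  then (M | N | ~V) forces N = True.
  then (R | ~V | ~W) forces W = False.
  then (~Q | ~V | W) forces Q = False.
All clauses satisfied.

R = False, Q = False, M = False, W = False, N = True, V = True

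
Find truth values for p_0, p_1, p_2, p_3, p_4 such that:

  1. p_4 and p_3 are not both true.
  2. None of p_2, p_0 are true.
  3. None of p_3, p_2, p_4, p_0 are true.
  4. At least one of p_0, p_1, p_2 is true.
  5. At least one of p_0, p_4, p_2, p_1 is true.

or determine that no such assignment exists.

p_0 = False; p_1 = True; p_2 = False; p_3 = False; p_4 = False

  (1) p_4=F, p_3=F — not both ✓
  (2) {p_2, p_0}: 0 true — none ✓
  (3) {p_3, p_2, p_4, p_0}: 0 true — none ✓
  (4) {p_0, p_1, p_2}: 1 true — at least one ✓
  (5) {p_0, p_4, p_2, p_1}: 1 true — at least one ✓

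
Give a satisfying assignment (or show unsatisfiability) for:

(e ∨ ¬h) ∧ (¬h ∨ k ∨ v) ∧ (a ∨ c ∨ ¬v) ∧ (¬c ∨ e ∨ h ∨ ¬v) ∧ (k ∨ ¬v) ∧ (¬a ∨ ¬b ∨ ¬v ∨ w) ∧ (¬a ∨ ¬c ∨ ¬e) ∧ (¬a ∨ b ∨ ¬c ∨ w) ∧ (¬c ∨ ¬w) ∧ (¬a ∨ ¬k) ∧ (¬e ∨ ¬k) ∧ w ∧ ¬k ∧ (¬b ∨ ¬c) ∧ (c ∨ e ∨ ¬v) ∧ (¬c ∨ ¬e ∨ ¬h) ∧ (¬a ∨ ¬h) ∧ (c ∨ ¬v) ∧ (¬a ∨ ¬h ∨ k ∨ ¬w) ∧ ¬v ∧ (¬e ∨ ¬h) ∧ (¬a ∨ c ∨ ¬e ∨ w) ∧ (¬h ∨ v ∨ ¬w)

Unit clause (w) forces w = True.
Unit clause (¬k) forces k = False.
Unit clause (¬v) forces v = False.
In (¬h ∨ v ∨ ¬w) only ¬h is left, so h = False.
In (¬c ∨ ¬w) only ¬c is left, so c = False.
Set e = True.
Set b = False.
Set a = False.
All clauses satisfied.

e: True, b: False, w: True, c: False, k: False, h: False, v: False, a: False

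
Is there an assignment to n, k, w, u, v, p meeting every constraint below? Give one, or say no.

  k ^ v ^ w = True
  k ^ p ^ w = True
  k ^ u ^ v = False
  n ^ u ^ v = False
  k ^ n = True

No satisfying assignment exists.

Adding constraints 3, 4, 5 mod 2: every variable appears an even number of times on the left, so the left side is 0.
But the right sides sum to 1 (mod 2). 0 ≠ 1 — the system is inconsistent.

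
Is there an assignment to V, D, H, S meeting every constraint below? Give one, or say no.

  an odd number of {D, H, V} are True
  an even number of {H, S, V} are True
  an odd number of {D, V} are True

V = True; D = False; H = False; S = True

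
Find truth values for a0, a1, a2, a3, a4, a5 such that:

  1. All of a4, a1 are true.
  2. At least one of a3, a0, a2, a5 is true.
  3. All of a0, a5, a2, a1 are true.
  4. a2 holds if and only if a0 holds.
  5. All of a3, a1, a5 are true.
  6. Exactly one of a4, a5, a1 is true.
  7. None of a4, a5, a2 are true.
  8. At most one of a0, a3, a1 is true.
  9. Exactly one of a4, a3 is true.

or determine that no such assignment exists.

UNSATISFIABLE

Case a2 = True:
  Constraint (7) is violated (a2=T) — contradiction.
Case a2 = False:
  Constraint (3) is violated (a2=F) — contradiction.
Both cases fail — unsatisfiable.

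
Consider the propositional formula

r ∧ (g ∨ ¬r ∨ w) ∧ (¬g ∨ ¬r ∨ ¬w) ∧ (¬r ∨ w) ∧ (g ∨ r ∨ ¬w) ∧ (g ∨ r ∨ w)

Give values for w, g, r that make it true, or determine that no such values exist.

Unit clause (r) forces r = True.
In (¬r ∨ w) only w is left, so w = True.
In (¬g ∨ ¬r ∨ ¬w) only ¬g is left, so g = False.
All clauses satisfied.

w: True, g: False, r: True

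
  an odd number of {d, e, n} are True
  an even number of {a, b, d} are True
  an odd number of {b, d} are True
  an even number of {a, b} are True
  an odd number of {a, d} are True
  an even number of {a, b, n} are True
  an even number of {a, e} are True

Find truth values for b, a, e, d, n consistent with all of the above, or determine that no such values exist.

b=T; a=T; e=T; d=F; n=F

{d, e, n}: 1 true → odd ✓
{a, b, d}: 2 true → even ✓
{b, d}: 1 true → odd ✓
{a, b}: 2 true → even ✓
{a, d}: 1 true → odd ✓
{a, b, n}: 2 true → even ✓
{a, e}: 2 true → even ✓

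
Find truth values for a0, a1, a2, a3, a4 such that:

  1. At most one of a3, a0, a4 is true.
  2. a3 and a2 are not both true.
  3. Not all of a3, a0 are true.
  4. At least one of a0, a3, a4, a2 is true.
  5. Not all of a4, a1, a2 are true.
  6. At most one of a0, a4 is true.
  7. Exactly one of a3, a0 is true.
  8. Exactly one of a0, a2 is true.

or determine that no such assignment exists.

a0: True; a1: True; a2: False; a3: False; a4: False

  (1) {a3, a0, a4}: 1 true — at most one ✓
  (2) a3=F, a2=F — not both ✓
  (3) {a3, a0}: 1/2 true — not all ✓
  (4) {a0, a3, a4, a2}: 1 true — at least one ✓
  (5) {a4, a1, a2}: 1/3 true — not all ✓
  (6) {a0, a4}: 1 true — at most one ✓
  (7) {a3, a0}: 1 true — exactly one ✓
  (8) {a0, a2}: 1 true — exactly one ✓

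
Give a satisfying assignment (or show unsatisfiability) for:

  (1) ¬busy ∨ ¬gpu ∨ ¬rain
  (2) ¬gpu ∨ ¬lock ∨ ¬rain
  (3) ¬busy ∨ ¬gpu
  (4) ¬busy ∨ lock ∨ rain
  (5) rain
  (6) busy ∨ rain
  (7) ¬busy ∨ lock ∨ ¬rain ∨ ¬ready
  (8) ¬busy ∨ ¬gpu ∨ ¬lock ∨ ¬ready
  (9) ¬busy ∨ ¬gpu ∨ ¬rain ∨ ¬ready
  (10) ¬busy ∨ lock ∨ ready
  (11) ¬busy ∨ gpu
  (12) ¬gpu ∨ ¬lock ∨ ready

Unit clause (rain) forces rain = True.
Set lock = True.
  then (¬gpu ∨ ¬lock ∨ ¬rain) forces gpu = False.
  then (¬busy ∨ gpu) forces busy = False.
Set ready = True.
All clauses satisfied.

lock = True, busy = False, rain = True, gpu = False, ready = True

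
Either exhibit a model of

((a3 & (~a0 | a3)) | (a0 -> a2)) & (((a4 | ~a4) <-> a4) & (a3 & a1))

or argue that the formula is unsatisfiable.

a0 = False; a1 = True; a2 = True; a3 = True; a4 = True

  (a3 & (~a0 | a3)) | (a0 -> a2) = True
    a3 & (~a0 | a3) = True
      ~a0 | a3 = True
        ~a0 = True
    a0 -> a2 = True
  ((a4 | ~a4) <-> a4) & (a3 & a1) = True
    (a4 | ~a4) <-> a4 = True
      a4 | ~a4 = True
        ~a4 = False
    a3 & a1 = True
Both conjuncts True, so the formula holds.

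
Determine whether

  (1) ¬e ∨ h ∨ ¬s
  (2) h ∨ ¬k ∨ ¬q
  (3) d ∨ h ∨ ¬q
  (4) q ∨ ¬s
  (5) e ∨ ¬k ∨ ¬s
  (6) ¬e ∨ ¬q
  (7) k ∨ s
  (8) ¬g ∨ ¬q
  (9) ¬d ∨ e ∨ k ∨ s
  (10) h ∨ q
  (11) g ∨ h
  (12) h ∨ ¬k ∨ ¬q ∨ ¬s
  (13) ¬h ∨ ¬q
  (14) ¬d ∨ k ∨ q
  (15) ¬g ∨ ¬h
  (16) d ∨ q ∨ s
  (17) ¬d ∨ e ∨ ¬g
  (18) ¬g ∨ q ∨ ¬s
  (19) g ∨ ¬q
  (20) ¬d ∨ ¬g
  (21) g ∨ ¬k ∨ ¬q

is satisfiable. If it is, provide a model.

g=F, k=T, q=F, e=F, h=T, d=T, s=F

Try g = True:
  (¬g ∨ ¬q) forces q = False.
  (q ∨ ¬s) forces s = False.
  (k ∨ s) forces k = True.
  (h ∨ q) forces h = True.
  clause (¬g ∨ ¬h) is falsified — backtrack.
So g = False.
  then (g ∨ h) forces h = True.
  then (¬h ∨ ¬q) forces q = False.
  then (q ∨ ¬s) forces s = False.
  then (k ∨ s) forces k = True.
  then (d ∨ q ∨ s) forces d = True.
Set e = False.
All clauses satisfied.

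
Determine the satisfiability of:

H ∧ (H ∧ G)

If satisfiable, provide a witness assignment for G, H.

G = True; H = True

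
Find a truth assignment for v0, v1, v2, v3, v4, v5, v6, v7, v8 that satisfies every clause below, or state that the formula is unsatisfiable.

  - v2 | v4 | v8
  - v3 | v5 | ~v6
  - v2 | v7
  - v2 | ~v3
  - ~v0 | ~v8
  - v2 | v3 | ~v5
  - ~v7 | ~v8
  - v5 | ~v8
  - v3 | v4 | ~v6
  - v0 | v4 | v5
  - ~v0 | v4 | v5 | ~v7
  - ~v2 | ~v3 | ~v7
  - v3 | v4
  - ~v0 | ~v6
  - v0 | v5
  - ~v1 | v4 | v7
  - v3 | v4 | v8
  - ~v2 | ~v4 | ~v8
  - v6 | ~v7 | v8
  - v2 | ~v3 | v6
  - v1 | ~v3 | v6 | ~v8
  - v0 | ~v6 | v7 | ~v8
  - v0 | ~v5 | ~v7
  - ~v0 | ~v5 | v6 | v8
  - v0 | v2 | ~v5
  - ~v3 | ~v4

v0 = False, v1 = True, v2 = True, v3 = False, v4 = True, v5 = True, v6 = True, v7 = False, v8 = False

Set v0 = False.
  then (v0 | v5) forces v5 = True.
  then (v0 | ~v5 | ~v7) forces v7 = False.
  then (v0 | v2 | ~v5) forces v2 = True.
Set v1 = True.
  then (~v1 | v4 | v7) forces v4 = True.
  then (~v2 | ~v4 | ~v8) forces v8 = False.
  then (~v3 | ~v4) forces v3 = False.
Set v6 = True.
All clauses satisfied.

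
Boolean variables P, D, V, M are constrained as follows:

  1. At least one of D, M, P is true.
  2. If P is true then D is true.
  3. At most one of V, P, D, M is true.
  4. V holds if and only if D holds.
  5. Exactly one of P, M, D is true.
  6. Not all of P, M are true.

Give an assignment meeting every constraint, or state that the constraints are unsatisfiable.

P=F, D=F, V=F, M=T

  (1) {D, M, P}: 1 true — at least one ✓
  (2) P=F ⇒ D: vacuous ✓
  (3) {V, P, D, M}: 1 true — at most one ✓
  (4) V=F, D=F — same ✓
  (5) {P, M, D}: 1 true — exactly one ✓
  (6) {P, M}: 1/2 true — not all ✓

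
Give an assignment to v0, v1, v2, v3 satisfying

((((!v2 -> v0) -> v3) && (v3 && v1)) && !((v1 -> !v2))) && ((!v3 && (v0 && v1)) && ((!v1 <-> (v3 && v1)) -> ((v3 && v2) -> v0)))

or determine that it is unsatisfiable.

Case v3 = True: the conjunct !v3 is False.
Case v3 = False: the conjunct v3 is False.
Both cases fail — unsatisfiable.

UNSATISFIABLE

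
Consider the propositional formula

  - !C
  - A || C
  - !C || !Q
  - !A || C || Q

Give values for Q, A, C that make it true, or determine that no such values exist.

Unit clause (!C) forces C = False.
In (A || C) only A is left, so A = True.
In (!A || C || Q) only Q is left, so Q = True.
Check each clause:
  (!C): !C holds.
  (A || C): A holds.
  (!C || !Q): !C holds.
  (!A || C || Q): Q holds.
All clauses satisfied.

Q: True; A: True; C: False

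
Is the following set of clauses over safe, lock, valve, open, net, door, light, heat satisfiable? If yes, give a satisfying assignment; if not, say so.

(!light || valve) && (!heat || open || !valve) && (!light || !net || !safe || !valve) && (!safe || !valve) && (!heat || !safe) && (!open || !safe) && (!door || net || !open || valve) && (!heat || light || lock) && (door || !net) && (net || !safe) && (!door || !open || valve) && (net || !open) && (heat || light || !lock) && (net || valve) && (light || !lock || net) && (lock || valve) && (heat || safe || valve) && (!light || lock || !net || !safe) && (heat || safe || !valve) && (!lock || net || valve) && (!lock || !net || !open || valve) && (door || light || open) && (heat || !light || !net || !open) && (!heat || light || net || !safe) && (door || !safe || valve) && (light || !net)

safe = False, lock = False, valve = True, open = True, net = True, door = True, light = True, heat = True

Set safe = False.
Set lock = False.
  then (lock || valve) forces valve = True.
  then (heat || safe || !valve) forces heat = True.
  then (!heat || open || !valve) forces open = True.
  then (!heat || light || lock) forces light = True.
  then (net || !open) forces net = True.
  then (door || !net) forces door = True.
All clauses satisfied.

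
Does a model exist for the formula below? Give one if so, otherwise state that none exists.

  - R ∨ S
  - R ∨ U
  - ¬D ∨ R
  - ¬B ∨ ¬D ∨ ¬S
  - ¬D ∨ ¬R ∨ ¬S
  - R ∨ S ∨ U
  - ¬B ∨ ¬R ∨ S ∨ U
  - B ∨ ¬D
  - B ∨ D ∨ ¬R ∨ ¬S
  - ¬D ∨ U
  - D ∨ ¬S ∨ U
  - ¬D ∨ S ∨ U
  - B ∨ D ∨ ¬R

S = False; D = False; R = True; U = True; B = True

Set S = False.
  then (R ∨ S) forces R = True.
Set D = False.
  then (B ∨ D ∨ ¬R) forces B = True.
  then (¬B ∨ ¬R ∨ S ∨ U) forces U = True.
All clauses satisfied.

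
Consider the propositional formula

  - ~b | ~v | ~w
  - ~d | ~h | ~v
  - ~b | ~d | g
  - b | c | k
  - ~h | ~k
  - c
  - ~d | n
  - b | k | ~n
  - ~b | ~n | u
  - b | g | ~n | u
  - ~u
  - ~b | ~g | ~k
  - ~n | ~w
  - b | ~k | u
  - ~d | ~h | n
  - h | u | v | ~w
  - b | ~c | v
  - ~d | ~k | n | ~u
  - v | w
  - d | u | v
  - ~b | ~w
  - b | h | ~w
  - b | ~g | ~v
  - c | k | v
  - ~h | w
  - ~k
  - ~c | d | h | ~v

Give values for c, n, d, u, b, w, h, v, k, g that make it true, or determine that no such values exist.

c=T, n=F, d=F, u=F, b=F, w=T, h=T, v=T, k=F, g=F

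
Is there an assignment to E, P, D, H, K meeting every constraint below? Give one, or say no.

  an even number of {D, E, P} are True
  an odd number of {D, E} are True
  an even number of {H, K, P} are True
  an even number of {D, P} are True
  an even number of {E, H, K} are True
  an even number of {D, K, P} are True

Adding constraints 2, 3, 4, 5 mod 2: every variable appears an even number of times on the left, so the left side is 0.
But the right sides sum to 1 (mod 2). 0 ≠ 1 — the system is inconsistent.

UNSATISFIABLE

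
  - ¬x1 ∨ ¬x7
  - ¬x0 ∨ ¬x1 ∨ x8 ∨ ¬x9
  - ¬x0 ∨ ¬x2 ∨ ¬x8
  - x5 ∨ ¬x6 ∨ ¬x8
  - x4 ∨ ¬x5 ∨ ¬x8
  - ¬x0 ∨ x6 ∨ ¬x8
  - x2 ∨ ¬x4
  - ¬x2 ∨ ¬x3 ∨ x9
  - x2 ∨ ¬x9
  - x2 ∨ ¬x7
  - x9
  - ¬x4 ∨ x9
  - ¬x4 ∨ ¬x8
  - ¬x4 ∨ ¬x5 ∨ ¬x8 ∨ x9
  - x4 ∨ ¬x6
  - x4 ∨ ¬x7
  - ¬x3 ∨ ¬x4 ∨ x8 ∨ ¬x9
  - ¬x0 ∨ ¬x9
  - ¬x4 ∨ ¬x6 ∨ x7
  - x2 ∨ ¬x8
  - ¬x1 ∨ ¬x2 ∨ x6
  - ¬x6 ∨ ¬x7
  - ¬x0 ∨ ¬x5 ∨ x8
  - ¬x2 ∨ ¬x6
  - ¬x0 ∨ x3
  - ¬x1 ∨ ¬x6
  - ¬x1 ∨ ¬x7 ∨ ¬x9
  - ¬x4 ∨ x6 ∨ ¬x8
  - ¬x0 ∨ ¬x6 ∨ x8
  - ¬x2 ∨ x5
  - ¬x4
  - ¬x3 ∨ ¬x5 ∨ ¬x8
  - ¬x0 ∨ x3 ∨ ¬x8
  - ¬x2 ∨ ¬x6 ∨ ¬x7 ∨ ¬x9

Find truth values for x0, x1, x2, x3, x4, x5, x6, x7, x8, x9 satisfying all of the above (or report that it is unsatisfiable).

Unit clause (x9) forces x9 = True.
In (¬x0 ∨ ¬x9) only ¬x0 is left, so x0 = False.
Unit clause (¬x4) forces x4 = False.
In (x2 ∨ ¬x9) only x2 is left, so x2 = True.
In (x4 ∨ ¬x6) only ¬x6 is left, so x6 = False.
In (x4 ∨ ¬x7) only ¬x7 is left, so x7 = False.
In (¬x1 ∨ ¬x2 ∨ x6) only ¬x1 is left, so x1 = False.
In (¬x2 ∨ x5) only x5 is left, so x5 = True.
In (x4 ∨ ¬x5 ∨ ¬x8) only ¬x8 is left, so x8 = False.
Set x3 = False.
All clauses satisfied.

x0 = False, x1 = False, x2 = True, x3 = False, x4 = False, x5 = True, x6 = False, x7 = False, x8 = False, x9 = True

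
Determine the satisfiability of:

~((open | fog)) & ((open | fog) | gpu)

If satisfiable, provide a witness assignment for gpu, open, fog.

gpu=T; open=F; fog=F

  ~((open | fog)) = True
    open | fog = False
  (open | fog) | gpu = True
    open | fog = False
Both conjuncts True, so the formula holds.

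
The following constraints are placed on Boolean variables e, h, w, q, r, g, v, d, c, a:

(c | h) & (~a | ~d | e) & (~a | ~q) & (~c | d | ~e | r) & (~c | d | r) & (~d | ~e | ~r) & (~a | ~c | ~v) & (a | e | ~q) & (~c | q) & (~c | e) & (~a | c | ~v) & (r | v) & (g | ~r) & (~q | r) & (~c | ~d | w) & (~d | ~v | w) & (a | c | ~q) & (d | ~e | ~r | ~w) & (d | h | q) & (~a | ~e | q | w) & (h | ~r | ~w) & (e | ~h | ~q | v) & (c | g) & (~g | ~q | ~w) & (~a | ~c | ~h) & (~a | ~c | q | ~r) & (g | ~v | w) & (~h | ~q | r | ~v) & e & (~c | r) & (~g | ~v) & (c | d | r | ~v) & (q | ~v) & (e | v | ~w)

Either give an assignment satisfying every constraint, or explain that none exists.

Unit clause (e) forces e = True.
Set h = True.
Set w = False.
Set q = False.
  then (~c | q) forces c = False.
  then (~a | ~e | q | w) forces a = False.
  then (c | g) forces g = True.
  then (~g | ~v) forces v = False.
  then (r | v) forces r = True.
  then (~d | ~e | ~r) forces d = False.
All clauses satisfied.

e=T; h=T; w=F; q=F; r=T; g=T; v=F; d=F; c=F; a=F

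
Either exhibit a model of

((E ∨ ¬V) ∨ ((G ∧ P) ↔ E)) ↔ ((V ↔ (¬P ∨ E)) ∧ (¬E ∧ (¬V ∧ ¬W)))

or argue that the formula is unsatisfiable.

G: True, P: True, V: False, W: False, E: False

  ((E ∨ ¬V) ∨ ((G ∧ P) ↔ E)) ↔ ((V ↔ (¬P ∨ E)) ∧ (¬E ∧ (¬V ∧ ¬W))) = True
    (E ∨ ¬V) ∨ ((G ∧ P) ↔ E) = True
      E ∨ ¬V = True
        ¬V = True
      (G ∧ P) ↔ E = False
        G ∧ P = True
    (V ↔ (¬P ∨ E)) ∧ (¬E ∧ (¬V ∧ ¬W)) = True
      V ↔ (¬P ∨ E) = True
        ¬P ∨ E = False
          ¬P = False
      ¬E ∧ (¬V ∧ ¬W) = True
        ¬E = True
        ¬V ∧ ¬W = True
          ¬V = True
          ¬W = True
The formula evaluates to True.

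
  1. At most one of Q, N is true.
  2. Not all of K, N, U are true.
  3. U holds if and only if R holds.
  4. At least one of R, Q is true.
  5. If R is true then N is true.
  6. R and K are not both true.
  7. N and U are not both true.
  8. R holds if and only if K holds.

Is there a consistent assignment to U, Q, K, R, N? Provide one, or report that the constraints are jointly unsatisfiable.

U = False, Q = True, K = False, R = False, N = False

  (1) {Q, N}: 1 true — at most one ✓
  (2) {K, N, U}: 0/3 true — not all ✓
  (3) U=F, R=F — same ✓
  (4) {R, Q}: 1 true — at least one ✓
  (5) R=F ⇒ N: vacuous ✓
  (6) R=F, K=F — not both ✓
  (7) N=F, U=F — not both ✓
  (8) R=F, K=F — same ✓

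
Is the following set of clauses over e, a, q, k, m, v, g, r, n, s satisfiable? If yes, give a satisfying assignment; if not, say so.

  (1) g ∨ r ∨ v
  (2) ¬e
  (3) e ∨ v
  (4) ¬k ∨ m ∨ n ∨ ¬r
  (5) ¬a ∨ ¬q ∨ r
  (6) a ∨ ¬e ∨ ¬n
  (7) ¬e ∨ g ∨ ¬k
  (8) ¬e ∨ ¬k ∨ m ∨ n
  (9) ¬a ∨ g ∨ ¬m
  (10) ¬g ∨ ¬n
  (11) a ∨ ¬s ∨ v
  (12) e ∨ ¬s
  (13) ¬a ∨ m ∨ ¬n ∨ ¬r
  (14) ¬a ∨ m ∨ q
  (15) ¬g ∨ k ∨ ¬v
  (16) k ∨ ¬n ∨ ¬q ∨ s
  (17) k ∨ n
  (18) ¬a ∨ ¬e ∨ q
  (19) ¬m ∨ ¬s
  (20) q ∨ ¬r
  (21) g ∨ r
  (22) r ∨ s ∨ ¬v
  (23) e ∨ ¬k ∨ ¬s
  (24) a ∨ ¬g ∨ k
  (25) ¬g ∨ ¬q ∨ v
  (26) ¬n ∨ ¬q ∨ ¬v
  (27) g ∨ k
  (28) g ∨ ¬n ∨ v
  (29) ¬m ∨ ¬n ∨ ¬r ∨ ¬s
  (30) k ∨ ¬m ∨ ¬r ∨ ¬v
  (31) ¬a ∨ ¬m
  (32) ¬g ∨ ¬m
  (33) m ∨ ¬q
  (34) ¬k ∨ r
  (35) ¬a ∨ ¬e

Unit clause (¬e) forces e = False.
In (e ∨ v) only v is left, so v = True.
In (e ∨ ¬s) only ¬s is left, so s = False.
In (r ∨ s ∨ ¬v) only r is left, so r = True.
In (q ∨ ¬r) only q is left, so q = True.
In (¬n ∨ ¬q ∨ ¬v) only ¬n is left, so n = False.
In (m ∨ ¬q) only m is left, so m = True.
In (k ∨ n) only k is left, so k = True.
In (¬a ∨ ¬m) only ¬a is left, so a = False.
In (¬g ∨ ¬m) only ¬g is left, so g = False.
All clauses satisfied.

e: False; a: False; q: True; k: True; m: True; v: True; g: False; r: True; n: False; s: False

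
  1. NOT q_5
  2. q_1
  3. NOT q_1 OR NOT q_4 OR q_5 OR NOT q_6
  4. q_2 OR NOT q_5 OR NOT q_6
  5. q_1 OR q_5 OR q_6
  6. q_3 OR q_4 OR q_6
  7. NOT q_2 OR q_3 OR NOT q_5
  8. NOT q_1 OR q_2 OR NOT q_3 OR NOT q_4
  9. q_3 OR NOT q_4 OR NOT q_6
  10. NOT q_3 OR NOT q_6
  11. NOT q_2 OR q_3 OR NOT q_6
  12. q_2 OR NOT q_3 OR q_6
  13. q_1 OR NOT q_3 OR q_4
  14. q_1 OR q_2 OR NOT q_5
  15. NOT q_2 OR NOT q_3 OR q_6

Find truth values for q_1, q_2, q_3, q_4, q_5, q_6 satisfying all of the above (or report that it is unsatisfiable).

q_1 = True, q_2 = False, q_3 = False, q_4 = True, q_5 = False, q_6 = False

Unit clause (NOT q_5) forces q_5 = False.
Unit clause (q_1) forces q_1 = True.
Set q_2 = False.
Try q_3 = True:
  (NOT q_1 OR q_2 OR NOT q_3 OR NOT q_4) forces q_4 = False.
  (NOT q_3 OR NOT q_6) forces q_6 = False.
  clause (q_2 OR NOT q_3 OR q_6) is falsified — backtrack.
So q_3 = False.
Set q_4 = True.
  then (NOT q_1 OR NOT q_4 OR q_5 OR NOT q_6) forces q_6 = False.
All clauses satisfied.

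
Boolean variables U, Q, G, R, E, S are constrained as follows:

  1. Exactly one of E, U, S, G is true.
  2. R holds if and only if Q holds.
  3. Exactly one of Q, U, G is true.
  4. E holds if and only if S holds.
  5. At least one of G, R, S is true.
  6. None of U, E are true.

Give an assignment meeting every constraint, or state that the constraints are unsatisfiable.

U = False, Q = False, G = True, R = False, E = False, S = False

  (1) {E, U, S, G}: 1 true — exactly one ✓
  (2) R=F, Q=F — same ✓
  (3) {Q, U, G}: 1 true — exactly one ✓
  (4) E=F, S=F — same ✓
  (5) {G, R, S}: 1 true — at least one ✓
  (6) {U, E}: 0 true — none ✓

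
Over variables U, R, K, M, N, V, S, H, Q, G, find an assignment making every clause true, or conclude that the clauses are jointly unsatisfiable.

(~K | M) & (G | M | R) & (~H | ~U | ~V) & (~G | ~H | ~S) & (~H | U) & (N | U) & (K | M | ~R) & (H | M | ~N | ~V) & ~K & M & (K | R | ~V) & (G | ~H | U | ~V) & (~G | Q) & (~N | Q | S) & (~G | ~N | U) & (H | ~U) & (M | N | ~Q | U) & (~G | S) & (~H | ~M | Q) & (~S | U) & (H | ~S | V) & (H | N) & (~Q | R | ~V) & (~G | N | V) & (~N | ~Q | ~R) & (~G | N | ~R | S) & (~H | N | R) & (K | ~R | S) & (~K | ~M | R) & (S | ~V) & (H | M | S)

U = True, R = False, K = False, M = True, N = True, V = False, S = True, H = True, Q = True, G = False

Unit clause (~K) forces K = False.
Unit clause (M) forces M = True.
Set U = True.
  then (H | ~U) forces H = True.
  then (~H | ~M | Q) forces Q = True.
  then (~H | ~U | ~V) forces V = False.
Set R = False.
  then (~H | N | R) forces N = True.
Set S = True.
  then (~G | ~H | ~S) forces G = False.
All clauses satisfied.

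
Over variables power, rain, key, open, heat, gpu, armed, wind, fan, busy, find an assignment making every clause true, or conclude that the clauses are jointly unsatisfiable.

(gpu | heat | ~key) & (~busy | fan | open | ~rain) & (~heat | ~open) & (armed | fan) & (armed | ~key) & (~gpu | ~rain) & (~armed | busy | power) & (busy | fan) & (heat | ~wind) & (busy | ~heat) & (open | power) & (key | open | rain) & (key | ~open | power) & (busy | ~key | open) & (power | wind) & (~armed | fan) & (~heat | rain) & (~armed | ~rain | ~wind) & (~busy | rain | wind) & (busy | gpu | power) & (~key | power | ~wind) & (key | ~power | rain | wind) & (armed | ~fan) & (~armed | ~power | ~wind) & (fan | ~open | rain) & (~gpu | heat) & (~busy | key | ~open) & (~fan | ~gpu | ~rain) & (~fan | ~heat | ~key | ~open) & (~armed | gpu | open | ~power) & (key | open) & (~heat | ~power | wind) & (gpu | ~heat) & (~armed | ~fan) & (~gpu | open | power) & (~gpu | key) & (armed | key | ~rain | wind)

Unsatisfiable — no assignment works.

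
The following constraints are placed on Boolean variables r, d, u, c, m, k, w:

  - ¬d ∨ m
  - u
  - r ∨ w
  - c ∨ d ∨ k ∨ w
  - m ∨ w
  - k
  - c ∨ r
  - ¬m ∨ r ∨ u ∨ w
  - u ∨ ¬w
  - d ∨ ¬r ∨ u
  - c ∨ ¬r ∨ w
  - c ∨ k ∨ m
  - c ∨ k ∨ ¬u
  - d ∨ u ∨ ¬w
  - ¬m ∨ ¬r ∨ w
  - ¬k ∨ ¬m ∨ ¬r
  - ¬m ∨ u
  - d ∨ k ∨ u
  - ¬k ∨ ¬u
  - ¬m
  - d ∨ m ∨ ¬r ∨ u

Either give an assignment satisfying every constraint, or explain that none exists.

Unsatisfiable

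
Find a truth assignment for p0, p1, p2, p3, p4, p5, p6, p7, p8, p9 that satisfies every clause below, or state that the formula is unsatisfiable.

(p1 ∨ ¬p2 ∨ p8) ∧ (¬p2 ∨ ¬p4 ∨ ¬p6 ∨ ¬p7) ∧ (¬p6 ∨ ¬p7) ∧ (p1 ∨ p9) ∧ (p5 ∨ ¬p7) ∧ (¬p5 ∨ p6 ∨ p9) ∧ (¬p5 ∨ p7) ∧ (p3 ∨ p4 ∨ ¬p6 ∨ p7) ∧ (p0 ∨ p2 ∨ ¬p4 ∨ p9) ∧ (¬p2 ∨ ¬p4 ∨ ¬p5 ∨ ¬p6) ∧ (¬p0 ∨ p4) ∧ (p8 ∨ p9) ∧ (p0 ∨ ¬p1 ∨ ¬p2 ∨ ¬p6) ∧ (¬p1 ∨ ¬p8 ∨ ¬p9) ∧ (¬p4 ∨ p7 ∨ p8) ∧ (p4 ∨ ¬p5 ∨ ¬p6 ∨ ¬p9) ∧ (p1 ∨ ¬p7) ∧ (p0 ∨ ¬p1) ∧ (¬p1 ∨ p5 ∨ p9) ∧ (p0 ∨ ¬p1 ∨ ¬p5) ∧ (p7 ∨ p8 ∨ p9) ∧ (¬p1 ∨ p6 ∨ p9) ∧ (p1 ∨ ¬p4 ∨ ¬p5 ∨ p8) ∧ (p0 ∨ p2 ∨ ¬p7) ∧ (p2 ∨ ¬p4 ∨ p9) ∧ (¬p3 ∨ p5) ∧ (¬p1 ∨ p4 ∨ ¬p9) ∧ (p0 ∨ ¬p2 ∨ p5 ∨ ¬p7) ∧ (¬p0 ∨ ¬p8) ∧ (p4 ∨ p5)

p0=T, p1=T, p2=T, p3=F, p4=T, p5=T, p6=F, p7=T, p8=F, p9=T

Set p0 = True.
  then (¬p0 ∨ p4) forces p4 = True.
  then (¬p0 ∨ ¬p8) forces p8 = False.
  then (p8 ∨ p9) forces p9 = True.
  then (¬p4 ∨ p7 ∨ p8) forces p7 = True.
  then (p1 ∨ ¬p7) forces p1 = True.
  then (¬p6 ∨ ¬p7) forces p6 = False.
  then (p5 ∨ ¬p7) forces p5 = True.
Set p2 = True.
Set p3 = False.
All clauses satisfied.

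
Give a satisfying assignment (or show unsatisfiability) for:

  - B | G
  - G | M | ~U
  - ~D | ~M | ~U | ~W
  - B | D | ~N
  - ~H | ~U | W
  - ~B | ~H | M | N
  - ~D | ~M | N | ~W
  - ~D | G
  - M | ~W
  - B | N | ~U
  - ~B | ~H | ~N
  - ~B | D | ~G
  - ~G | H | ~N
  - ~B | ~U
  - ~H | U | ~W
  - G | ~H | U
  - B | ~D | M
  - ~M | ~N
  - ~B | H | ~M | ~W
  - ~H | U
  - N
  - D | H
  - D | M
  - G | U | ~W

UNSATISFIABLE

Case N = True:
  (~M | ~N) forces M = False.
  (M | ~W) forces W = False.
  (D | M) forces D = True.
  (~D | G) forces G = True.
  (~G | H | ~N) forces H = True.
  (~H | ~U | W) forces U = False.
  Clause (~H | U) is falsified — contradiction.
Case N = False:
  Clause (N) is falsified — contradiction.
Both cases fail, so the formula is unsatisfiable.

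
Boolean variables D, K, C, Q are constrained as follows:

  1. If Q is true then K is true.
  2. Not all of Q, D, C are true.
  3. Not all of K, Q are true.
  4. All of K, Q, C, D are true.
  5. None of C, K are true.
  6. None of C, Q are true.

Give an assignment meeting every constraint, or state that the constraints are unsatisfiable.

Case K = True:
  Constraint (5) is violated (K=T) — contradiction.
Case K = False:
  Constraint (4) is violated (K=F) — contradiction.
Both cases fail — unsatisfiable.

UNSATISFIABLE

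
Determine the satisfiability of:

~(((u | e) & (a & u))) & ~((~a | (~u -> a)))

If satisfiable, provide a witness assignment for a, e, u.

The conjunct ~((~a | (~u -> a))) is unsatisfiable on its own:
  a=F, u=F: evaluates to False.
  a=F, u=T: evaluates to False.
  a=T, u=F: evaluates to False.
  a=T, u=T: evaluates to False.
So the whole conjunction is unsatisfiable.

UNSATISFIABLE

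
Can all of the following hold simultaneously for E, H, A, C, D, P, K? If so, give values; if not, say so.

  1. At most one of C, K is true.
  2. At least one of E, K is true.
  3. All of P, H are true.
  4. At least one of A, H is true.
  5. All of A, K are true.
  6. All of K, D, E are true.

E = True; H = True; A = True; C = False; D = True; P = True; K = True

  (1) {C, K}: 1 true — at most one ✓
  (2) {E, K}: 2 true — at least one ✓
  (3) {P, H}: all 2 true ✓
  (4) {A, H}: 2 true — at least one ✓
  (5) {A, K}: all 2 true ✓
  (6) {K, D, E}: all 3 true ✓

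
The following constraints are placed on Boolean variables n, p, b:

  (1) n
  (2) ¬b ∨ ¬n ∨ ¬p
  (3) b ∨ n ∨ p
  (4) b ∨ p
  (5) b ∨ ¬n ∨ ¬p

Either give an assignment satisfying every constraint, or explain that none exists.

n: True, p: False, b: True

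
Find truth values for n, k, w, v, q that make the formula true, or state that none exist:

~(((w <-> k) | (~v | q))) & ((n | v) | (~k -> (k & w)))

n=T, k=T, w=F, v=T, q=F

  ~(((w <-> k) | (~v | q))) = True
    (w <-> k) | (~v | q) = False
      w <-> k = False
      ~v | q = False
        ~v = False
  (n | v) | (~k -> (k & w)) = True
    n | v = True
    ~k -> (k & w) = True
      ~k = False
      k & w = False
Both conjuncts True, so the formula holds.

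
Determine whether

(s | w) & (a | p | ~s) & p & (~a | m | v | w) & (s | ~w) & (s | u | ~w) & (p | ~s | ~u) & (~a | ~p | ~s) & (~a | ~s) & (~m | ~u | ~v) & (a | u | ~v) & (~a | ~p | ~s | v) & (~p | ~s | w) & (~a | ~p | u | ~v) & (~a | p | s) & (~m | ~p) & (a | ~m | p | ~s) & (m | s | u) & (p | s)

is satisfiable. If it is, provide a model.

Unit clause (p) forces p = True.
In (~m | ~p) only ~m is left, so m = False.
Try w = False:
  (s | w) forces s = True.
  clause (~p | ~s | w) is falsified — backtrack.
So w = True.
  then (s | ~w) forces s = True.
  then (~a | ~p | ~s) forces a = False.
Set v = False.
Set u = True.
All clauses satisfied.

w: True, s: True, p: True, v: False, m: False, a: False, u: True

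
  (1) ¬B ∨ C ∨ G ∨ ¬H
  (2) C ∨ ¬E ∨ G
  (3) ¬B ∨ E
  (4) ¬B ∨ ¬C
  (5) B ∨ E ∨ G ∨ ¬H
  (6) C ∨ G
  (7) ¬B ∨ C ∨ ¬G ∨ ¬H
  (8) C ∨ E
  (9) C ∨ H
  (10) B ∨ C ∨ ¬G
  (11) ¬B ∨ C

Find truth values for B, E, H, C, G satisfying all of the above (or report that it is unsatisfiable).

B=F, E=T, H=F, C=T, G=F

Set B = False.
Set E = True.
Set H = False.
  then (C ∨ H) forces C = True.
Set G = False.
All clauses satisfied.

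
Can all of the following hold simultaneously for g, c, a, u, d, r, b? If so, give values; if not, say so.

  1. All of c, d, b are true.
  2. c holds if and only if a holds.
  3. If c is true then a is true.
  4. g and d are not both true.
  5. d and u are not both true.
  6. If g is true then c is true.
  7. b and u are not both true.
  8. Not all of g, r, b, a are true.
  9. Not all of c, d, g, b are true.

g=F, c=T, a=T, u=F, d=T, r=T, b=T

  (1) {c, d, b}: all 3 true ✓
  (2) c=T, a=T — same ✓
  (3) c=T ⇒ a: T ✓
  (4) g=F, d=T — not both ✓
  (5) d=T, u=F — not both ✓
  (6) g=F ⇒ c: vacuous ✓
  (7) b=T, u=F — not both ✓
  (8) {g, r, b, a}: 3/4 true — not all ✓
  (9) {c, d, g, b}: 3/4 true — not all ✓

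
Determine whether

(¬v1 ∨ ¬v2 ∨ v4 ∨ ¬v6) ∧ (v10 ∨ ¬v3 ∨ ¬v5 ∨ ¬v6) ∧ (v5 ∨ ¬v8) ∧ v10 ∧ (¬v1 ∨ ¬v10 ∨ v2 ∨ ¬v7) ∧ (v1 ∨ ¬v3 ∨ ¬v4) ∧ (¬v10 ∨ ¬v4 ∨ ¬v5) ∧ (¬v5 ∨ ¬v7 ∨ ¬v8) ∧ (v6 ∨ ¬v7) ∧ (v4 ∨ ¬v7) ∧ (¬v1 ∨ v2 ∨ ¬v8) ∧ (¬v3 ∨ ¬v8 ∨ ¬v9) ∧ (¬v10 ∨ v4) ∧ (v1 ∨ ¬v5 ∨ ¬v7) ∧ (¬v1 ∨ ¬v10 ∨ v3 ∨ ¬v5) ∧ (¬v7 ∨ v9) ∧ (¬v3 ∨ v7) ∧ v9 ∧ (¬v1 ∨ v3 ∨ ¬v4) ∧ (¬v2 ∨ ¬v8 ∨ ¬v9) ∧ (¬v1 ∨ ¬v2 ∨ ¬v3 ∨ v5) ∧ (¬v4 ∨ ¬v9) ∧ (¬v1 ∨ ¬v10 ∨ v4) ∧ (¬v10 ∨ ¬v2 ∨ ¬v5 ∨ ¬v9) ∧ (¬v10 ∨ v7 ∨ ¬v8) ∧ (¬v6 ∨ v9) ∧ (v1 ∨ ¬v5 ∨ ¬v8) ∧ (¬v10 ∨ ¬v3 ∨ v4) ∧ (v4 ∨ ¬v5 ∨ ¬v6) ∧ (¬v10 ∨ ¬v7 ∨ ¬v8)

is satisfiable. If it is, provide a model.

Case v9 = True:
  (v10) forces v10 = True.
  (¬v10 ∨ v4) forces v4 = True.
  Clause (¬v4 ∨ ¬v9) is falsified — contradiction.
Case v9 = False:
  Clause (v9) is falsified — contradiction.
Both cases fail, so the formula is unsatisfiable.

Unsatisfiable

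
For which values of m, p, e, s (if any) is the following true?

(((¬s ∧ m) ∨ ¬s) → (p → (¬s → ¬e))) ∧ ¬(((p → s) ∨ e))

m = False, p = True, e = False, s = False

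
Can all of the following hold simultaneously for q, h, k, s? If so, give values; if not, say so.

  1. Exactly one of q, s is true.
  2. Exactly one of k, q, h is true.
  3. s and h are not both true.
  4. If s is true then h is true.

q = True, h = False, k = False, s = False

  (1) {q, s}: 1 true — exactly one ✓
  (2) {k, q, h}: 1 true — exactly one ✓
  (3) s=F, h=F — not both ✓
  (4) s=F ⇒ h: vacuous ✓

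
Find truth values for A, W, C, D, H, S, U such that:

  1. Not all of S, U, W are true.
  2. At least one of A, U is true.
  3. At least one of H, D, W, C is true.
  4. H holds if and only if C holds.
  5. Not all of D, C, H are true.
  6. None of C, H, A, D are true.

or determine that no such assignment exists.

A = False, W = True, C = False, D = False, H = False, S = False, U = True

  (1) {S, U, W}: 2/3 true — not all ✓
  (2) {A, U}: 1 true — at least one ✓
  (3) {H, D, W, C}: 1 true — at least one ✓
  (4) H=F, C=F — same ✓
  (5) {D, C, H}: 0/3 true — not all ✓
  (6) {C, H, A, D}: 0 true — none ✓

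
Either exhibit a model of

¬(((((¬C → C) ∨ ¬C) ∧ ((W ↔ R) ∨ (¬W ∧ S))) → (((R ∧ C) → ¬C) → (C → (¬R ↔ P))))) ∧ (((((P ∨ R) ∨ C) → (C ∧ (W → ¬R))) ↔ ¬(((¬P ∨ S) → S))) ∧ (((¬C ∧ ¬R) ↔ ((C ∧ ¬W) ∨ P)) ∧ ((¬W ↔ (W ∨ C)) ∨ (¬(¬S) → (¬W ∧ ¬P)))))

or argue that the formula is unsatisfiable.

The formula is unsatisfiable.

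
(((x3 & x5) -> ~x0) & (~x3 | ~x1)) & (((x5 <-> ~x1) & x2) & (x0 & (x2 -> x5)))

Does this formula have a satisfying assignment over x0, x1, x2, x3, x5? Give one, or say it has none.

x0: True; x1: False; x2: True; x3: False; x5: True

  ((x3 & x5) -> ~x0) & (~x3 | ~x1) = True
    (x3 & x5) -> ~x0 = True
      x3 & x5 = False
      ~x0 = False
    ~x3 | ~x1 = True
      ~x3 = True
      ~x1 = True
  ((x5 <-> ~x1) & x2) & (x0 & (x2 -> x5)) = True
    (x5 <-> ~x1) & x2 = True
      x5 <-> ~x1 = True
        ~x1 = True
    x0 & (x2 -> x5) = True
      x2 -> x5 = True
Both conjuncts True, so the formula holds.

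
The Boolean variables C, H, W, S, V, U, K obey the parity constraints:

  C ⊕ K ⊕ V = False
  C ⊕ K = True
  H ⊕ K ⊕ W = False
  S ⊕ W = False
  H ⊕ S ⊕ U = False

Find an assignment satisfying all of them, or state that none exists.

C = True, H = True, W = True, S = True, V = True, U = False, K = False

C ⊕ K ⊕ V = T ⊕ F ⊕ T = False ✓
C ⊕ K = T ⊕ F = True ✓
H ⊕ K ⊕ W = T ⊕ F ⊕ T = False ✓
S ⊕ W = T ⊕ T = False ✓
H ⊕ S ⊕ U = T ⊕ T ⊕ F = False ✓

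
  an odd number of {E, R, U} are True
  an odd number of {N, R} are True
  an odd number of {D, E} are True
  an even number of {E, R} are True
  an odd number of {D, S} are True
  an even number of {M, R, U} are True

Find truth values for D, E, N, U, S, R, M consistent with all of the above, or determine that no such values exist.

D=T, E=F, N=T, U=T, S=F, R=F, M=T

{E, R, U}: 1 true → odd ✓
{N, R}: 1 true → odd ✓
{D, E}: 1 true → odd ✓
{E, R}: 0 true → even ✓
{D, S}: 1 true → odd ✓
{M, R, U}: 2 true → even ✓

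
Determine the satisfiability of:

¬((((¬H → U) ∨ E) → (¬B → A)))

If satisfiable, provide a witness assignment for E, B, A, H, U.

E = True, B = False, A = False, H = False, U = True

  ¬((((¬H → U) ∨ E) → (¬B → A))) = True
    ((¬H → U) ∨ E) → (¬B → A) = False
      (¬H → U) ∨ E = True
        ¬H → U = True
          ¬H = True
      ¬B → A = False
        ¬B = True
The formula evaluates to True.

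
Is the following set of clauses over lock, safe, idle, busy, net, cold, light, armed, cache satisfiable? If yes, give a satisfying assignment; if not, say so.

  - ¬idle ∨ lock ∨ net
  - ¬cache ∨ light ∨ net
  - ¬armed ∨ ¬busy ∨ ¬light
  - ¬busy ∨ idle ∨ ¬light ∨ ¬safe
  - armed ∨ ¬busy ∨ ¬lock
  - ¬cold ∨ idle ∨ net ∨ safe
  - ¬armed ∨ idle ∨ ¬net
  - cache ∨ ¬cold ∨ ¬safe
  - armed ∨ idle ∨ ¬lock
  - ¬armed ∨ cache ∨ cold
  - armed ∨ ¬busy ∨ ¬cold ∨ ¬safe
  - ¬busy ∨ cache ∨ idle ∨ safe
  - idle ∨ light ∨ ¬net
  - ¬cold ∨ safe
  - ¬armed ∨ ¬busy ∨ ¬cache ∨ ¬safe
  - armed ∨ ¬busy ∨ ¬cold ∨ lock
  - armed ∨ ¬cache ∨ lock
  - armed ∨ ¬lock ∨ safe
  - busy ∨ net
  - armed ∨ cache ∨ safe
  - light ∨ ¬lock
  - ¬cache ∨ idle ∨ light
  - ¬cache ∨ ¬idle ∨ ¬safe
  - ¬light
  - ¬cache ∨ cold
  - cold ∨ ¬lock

lock = False, safe = True, idle = True, busy = True, net = True, cold = False, light = False, armed = False, cache = False

Unit clause (¬light) forces light = False.
In (light ∨ ¬lock) only ¬lock is left, so lock = False.
Try safe = False:
  (¬cold ∨ safe) forces cold = False.
  (¬cache ∨ cold) forces cache = False.
  (¬armed ∨ cache ∨ cold) forces armed = False.
  clause (armed ∨ cache ∨ safe) is falsified — backtrack.
So safe = True.
Set idle = True.
  then (¬idle ∨ lock ∨ net) forces net = True.
  then (¬cache ∨ ¬idle ∨ ¬safe) forces cache = False.
  then (cache ∨ ¬cold ∨ ¬safe) forces cold = False.
  then (¬armed ∨ cache ∨ cold) forces armed = False.
Set busy = True.
All clauses satisfied.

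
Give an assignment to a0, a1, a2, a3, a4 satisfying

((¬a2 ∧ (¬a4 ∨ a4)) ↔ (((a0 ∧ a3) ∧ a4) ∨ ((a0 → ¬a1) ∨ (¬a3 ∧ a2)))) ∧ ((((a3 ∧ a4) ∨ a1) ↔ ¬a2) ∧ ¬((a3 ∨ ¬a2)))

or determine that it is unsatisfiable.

Case a3 = True: the conjunct ¬((a3 ∨ ¬a2)) becomes ¬((True ∨ ¬a2)) = False.
Case a3 = False: the formula simplifies to ((¬a2 ∧ (¬a4 ∨ a4)) ↔ ((a0 → ¬a1) ∨ a2)) ∧ ((a1 ↔ ¬a2) ∧ ¬(¬a2)).
  a2 = True: the conjunct (¬a2 ∧ (¬a4 ∨ a4)) ↔ ((a0 → ¬a1) ∨ a2) becomes (False ∧ (¬a4 ∨ a4)) ↔ ((a0 → ¬a1) ∨ True) = False.
  a2 = False: the conjunct ¬(¬a2) becomes ¬(¬False) = False.
Both cases fail — unsatisfiable.

Unsatisfiable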